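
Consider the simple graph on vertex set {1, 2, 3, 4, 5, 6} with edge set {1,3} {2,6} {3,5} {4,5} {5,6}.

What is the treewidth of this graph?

1

A width-1 tree decomposition is:
Bags: B1 = {2, 6}  B2 = {5, 6}  B3 = {3, 5}  B4 = {4, 5}  B5 = {1, 3}
Tree: B1–B2, B2–B3, B3–B4, B3–B5
The largest bag has 2 vertices, giving width 1; this decomposition certifies tw(G) ≤ 1. Since G has at least one edge (e.g. 6–2), it is not an edgeless graph, so tw(G) ≥ 1. Hence tw(G) = 1 exactly.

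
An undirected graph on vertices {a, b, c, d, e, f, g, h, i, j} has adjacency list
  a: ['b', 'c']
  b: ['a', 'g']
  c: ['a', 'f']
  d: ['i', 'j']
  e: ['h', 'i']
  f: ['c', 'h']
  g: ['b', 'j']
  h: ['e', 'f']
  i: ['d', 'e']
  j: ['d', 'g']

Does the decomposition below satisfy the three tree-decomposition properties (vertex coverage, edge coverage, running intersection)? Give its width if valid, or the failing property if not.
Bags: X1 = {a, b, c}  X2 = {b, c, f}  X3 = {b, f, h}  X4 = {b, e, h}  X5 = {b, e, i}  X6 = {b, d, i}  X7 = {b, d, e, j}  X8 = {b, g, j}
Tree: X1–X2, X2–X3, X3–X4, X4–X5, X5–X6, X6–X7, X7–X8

A tree decomposition must satisfy three properties: every vertex lies in some bag; for every edge, both endpoints lie together in some bag; and for every vertex, the bags containing it form a connected subtree. Here bags containing vertex e are not connected in the tree, so the decomposition is invalid.

No — bags containing vertex e are not connected in the tree.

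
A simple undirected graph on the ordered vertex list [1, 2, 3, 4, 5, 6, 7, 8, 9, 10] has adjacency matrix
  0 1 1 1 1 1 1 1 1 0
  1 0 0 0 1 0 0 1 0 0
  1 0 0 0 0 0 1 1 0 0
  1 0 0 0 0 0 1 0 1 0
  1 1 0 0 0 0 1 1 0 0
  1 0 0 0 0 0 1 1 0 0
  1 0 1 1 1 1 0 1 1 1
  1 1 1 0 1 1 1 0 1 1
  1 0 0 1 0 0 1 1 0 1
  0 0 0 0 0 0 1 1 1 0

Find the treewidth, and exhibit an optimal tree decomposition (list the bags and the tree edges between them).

Each bag holds 4 vertices, so the decomposition has width 3, which upper-bounds the treewidth. For the lower bound, the 4 vertices {1, 2, 5, 8} are pairwise adjacent, and any tree decomposition puts a clique entirely inside one bag — forcing width ≥ 3. Hence tw(G) = 3 exactly.

Treewidth 3.
One such decomposition:
Bags: B1 = {1, 4, 7, 9}  B2 = {1, 7, 8, 9}  B3 = {1, 5, 7, 8}  B4 = {7, 8, 9, 10}  B5 = {1, 6, 7, 8}  B6 = {1, 3, 7, 8}  B7 = {1, 2, 5, 8}
Tree: B1–B2, B2–B3, B2–B4, B3–B5, B5–B6, B3–B7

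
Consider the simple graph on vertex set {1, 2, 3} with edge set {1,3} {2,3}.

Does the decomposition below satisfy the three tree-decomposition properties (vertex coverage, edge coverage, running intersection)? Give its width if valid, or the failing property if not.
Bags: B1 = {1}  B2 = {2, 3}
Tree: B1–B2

A tree decomposition must satisfy three properties: every vertex lies in some bag; for every edge, both endpoints lie together in some bag; and for every vertex, the bags containing it form a connected subtree. Here edge (3,1) lies in no bag, so the decomposition is invalid.

No — edge (3,1) lies in no bag.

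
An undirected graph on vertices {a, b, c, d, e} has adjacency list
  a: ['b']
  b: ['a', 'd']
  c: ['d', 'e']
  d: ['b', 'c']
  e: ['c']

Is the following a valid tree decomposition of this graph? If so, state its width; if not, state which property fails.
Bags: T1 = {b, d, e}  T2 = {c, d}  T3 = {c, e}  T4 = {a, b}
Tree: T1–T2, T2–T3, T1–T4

A tree decomposition must satisfy three properties: every vertex lies in some bag; for every edge, both endpoints lie together in some bag; and for every vertex, the bags containing it form a connected subtree. Here bags containing vertex e are not connected in the tree, so the decomposition is invalid.

No — bags containing vertex e are not connected in the tree.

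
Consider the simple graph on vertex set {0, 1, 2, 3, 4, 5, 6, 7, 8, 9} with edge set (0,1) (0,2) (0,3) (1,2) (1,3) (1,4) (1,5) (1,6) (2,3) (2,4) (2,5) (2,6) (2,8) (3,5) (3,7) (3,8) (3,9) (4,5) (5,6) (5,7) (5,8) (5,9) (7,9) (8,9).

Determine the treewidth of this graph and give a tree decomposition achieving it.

Treewidth 3.
One such decomposition:
Bags: B1 = {1, 2, 5, 6}  B2 = {1, 2, 4, 5}  B3 = {1, 2, 3, 5}  B4 = {2, 3, 5, 8}  B5 = {3, 5, 8, 9}  B6 = {0, 1, 2, 3}  B7 = {3, 5, 7, 9}
Tree: B1–B2, B2–B3, B3–B4, B4–B5, B3–B6, B5–B7

Each bag holds 4 vertices, so the decomposition has width 3, which upper-bounds the treewidth. Conversely, {0, 1, 2, 3} is a clique of size 4, and the vertices of any clique must share a bag in every tree decomposition; so some bag has ≥ 4 vertices and tw(G) ≥ 3. Hence tw(G) = 3 exactly.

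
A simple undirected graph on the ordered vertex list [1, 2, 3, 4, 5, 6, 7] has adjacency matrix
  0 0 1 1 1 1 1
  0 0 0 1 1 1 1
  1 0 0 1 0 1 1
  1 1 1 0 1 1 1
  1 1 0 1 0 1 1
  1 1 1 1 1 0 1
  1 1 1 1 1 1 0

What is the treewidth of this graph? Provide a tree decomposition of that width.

Each bag holds 5 vertices, so the decomposition has width 4, which upper-bounds the treewidth. On the other hand G contains the 5-clique {1, 3, 4, 6, 7}. A clique must lie in a single bag of any decomposition, so no decomposition can have width below 4. Hence tw(G) = 4 exactly.

Treewidth 4.
One such decomposition:
Bags: B1 = {2, 4, 5, 6, 7}  B2 = {1, 4, 5, 6, 7}  B3 = {1, 3, 4, 6, 7}
Tree: B1–B2, B2–B3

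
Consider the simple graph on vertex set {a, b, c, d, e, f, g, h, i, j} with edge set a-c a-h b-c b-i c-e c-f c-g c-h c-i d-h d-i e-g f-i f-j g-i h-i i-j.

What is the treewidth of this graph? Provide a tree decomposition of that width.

Every bag has size at most 3, so the width is 3 − 1 = 2 and tw(G) ≤ 2. For the lower bound, the 3 vertices {c, e, g} are pairwise adjacent, and any tree decomposition puts a clique entirely inside one bag — forcing width ≥ 2. Combining the bounds, tw(G) = 2.

Treewidth 2.
One such decomposition:
Bags: B1 = {c, h, i}  B2 = {d, h, i}  B3 = {c, f, i}  B4 = {c, g, i}  B5 = {a, c, h}  B6 = {c, e, g}  B7 = {b, c, i}  B8 = {f, i, j}
Tree: B1–B2, B1–B3, B1–B4, B1–B5, B4–B6, B4–B7, B3–B8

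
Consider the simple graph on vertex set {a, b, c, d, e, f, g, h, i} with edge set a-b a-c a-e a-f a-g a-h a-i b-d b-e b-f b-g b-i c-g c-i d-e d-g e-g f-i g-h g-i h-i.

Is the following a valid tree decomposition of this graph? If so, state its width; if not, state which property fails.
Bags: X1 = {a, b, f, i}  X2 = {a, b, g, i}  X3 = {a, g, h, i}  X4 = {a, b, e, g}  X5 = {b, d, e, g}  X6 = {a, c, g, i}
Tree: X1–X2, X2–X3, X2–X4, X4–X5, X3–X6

Vertex coverage: the bags together contain {a, b, c, d, e, f, g, h, i}, the full vertex set. Edge coverage: each edge of G has both endpoints in at least one bag. Running intersection: for every vertex, the bags containing it form a connected subtree. All three properties hold, so this is a valid tree decomposition of width max|bag| − 1 = 3, and hence tw(G) ≤ 3.

Yes; width 3.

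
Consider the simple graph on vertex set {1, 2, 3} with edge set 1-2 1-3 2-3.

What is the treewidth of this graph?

A width-2 tree decomposition is:
Bags: B1 = {1, 2, 3}
Tree: (single bag)
A single bag containing all 3 vertices is trivially a valid decomposition of width 2. On the other hand G contains the 3-clique {1, 2, 3}. A clique must lie in a single bag of any decomposition, so no decomposition can have width below 2. The upper and lower bounds meet at 2, so that is the treewidth.

2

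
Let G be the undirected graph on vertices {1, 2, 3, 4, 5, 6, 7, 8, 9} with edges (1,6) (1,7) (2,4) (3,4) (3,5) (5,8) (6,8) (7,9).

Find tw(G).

1

A width-1 tree decomposition is:
Bags: B1 = {7, 9}  B2 = {1, 7}  B3 = {1, 6}  B4 = {6, 8}  B5 = {5, 8}  B6 = {3, 5}  B7 = {3, 4}  B8 = {2, 4}
Tree: B1–B2, B2–B3, B3–B4, B4–B5, B5–B6, B6–B7, B7–B8
The largest bag has 2 vertices, giving width 1; this decomposition certifies tw(G) ≤ 1. Since G has at least one edge (e.g. 9–7), it is not an edgeless graph, so tw(G) ≥ 1. Hence tw(G) = 1 exactly.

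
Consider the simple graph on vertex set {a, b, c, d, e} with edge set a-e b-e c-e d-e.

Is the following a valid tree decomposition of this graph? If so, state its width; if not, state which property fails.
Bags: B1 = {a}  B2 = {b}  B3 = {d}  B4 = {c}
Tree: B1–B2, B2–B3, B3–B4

No — vertex e appears in no bag.

A tree decomposition must satisfy three properties: every vertex lies in some bag; for every edge, both endpoints lie together in some bag; and for every vertex, the bags containing it form a connected subtree. Here vertex e appears in no bag, so the decomposition is invalid.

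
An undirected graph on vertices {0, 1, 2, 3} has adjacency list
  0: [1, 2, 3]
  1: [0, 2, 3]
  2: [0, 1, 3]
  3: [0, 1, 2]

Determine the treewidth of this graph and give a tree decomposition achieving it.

Treewidth 3.
Bags: B1 = {0, 1, 2, 3}
Tree: (single bag)

A single bag containing all 4 vertices is trivially a valid decomposition of width 3. For the lower bound, the 4 vertices {0, 1, 2, 3} are pairwise adjacent, and any tree decomposition puts a clique entirely inside one bag — forcing width ≥ 3. Therefore the treewidth is 3.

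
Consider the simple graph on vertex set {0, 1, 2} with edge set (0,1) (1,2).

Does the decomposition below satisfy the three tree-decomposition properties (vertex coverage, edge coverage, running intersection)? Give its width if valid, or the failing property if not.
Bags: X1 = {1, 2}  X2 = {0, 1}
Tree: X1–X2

Yes; width 1.

Vertex coverage: the bags together contain {0, 1, 2}, the full vertex set. Edge coverage: each edge of G has both endpoints in at least one bag. Running intersection: for every vertex, the bags containing it form a connected subtree. All three properties hold, so this is a valid tree decomposition of width max|bag| − 1 = 1, and hence tw(G) ≤ 1.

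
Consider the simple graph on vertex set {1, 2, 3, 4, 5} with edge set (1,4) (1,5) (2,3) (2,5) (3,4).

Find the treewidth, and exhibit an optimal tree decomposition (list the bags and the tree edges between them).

Treewidth 2.
One such decomposition:
Bags: B1 = {1, 3, 4}  B2 = {1, 2, 3}  B3 = {1, 2, 5}
Tree: B1–B2, B2–B3

Every bag has size at most 3, so the width is 3 − 1 = 2 and tw(G) ≤ 2. For the lower bound, G contains the cycle 1–4–3–2–5–1, so G is not a forest; only forests have treewidth ≤ 1, hence tw(G) ≥ 2. Therefore the treewidth is 2.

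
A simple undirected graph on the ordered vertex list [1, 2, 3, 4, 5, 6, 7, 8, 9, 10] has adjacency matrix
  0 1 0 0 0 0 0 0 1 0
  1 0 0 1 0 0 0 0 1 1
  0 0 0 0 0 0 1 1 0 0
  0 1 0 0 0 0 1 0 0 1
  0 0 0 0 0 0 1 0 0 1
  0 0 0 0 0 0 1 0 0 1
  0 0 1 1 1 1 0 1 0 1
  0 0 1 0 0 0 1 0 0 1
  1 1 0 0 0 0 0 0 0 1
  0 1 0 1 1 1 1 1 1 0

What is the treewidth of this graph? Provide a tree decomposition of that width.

The largest bag has 3 vertices, giving width 2; this decomposition certifies tw(G) ≤ 2. For the lower bound, the 3 vertices {1, 2, 9} are pairwise adjacent, and any tree decomposition puts a clique entirely inside one bag — forcing width ≥ 2. Therefore the treewidth is 2.

Treewidth 2.
One such decomposition:
Bags: B1 = {7, 8, 10}  B2 = {4, 7, 10}  B3 = {2, 4, 10}  B4 = {3, 7, 8}  B5 = {2, 9, 10}  B6 = {5, 7, 10}  B7 = {6, 7, 10}  B8 = {1, 2, 9}
Tree: B1–B2, B2–B3, B1–B4, B3–B5, B2–B6, B6–B7, B5–B8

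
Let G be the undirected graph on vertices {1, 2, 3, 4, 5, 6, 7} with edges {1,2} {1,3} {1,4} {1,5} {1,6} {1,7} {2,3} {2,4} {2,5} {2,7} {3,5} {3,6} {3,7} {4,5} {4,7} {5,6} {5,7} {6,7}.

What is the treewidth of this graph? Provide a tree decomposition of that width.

Treewidth 4.
One such decomposition:
Bags: B1 = {1, 3, 5, 6, 7}  B2 = {1, 2, 3, 5, 7}  B3 = {1, 2, 4, 5, 7}
Tree: B1–B2, B2–B3

The largest bag has 5 vertices, giving width 4; this decomposition certifies tw(G) ≤ 4. For the lower bound, the 5 vertices {1, 2, 3, 5, 7} are pairwise adjacent, and any tree decomposition puts a clique entirely inside one bag — forcing width ≥ 4. The upper and lower bounds meet at 4, so that is the treewidth.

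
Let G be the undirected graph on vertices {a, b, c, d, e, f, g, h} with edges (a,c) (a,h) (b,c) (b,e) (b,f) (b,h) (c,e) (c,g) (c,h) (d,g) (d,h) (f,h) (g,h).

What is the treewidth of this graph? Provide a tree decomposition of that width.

Treewidth 2.
Bags: B1 = {b, c, e}  B2 = {b, c, h}  B3 = {c, g, h}  B4 = {a, c, h}  B5 = {d, g, h}  B6 = {b, f, h}
Tree: B1–B2, B2–B3, B2–B4, B3–B5, B2–B6

Every bag has size at most 3, so the width is 3 − 1 = 2 and tw(G) ≤ 2. For the lower bound, the 3 vertices {b, c, e} are pairwise adjacent, and any tree decomposition puts a clique entirely inside one bag — forcing width ≥ 2. Combining the bounds, tw(G) = 2.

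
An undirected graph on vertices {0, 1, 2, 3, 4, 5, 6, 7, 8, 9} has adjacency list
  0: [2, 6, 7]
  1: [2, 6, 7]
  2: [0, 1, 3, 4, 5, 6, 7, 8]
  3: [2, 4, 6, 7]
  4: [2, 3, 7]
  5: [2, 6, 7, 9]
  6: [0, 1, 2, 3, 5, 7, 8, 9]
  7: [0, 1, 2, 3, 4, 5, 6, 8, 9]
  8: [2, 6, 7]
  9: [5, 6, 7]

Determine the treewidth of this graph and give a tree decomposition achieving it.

Every bag has size at most 4, so the width is 4 − 1 = 3 and tw(G) ≤ 3. On the other hand G contains the 4-clique {5, 6, 7, 9}. A clique must lie in a single bag of any decomposition, so no decomposition can have width below 3. Therefore the treewidth is 3.

Treewidth 3.
Bags: B1 = {2, 5, 6, 7}  B2 = {1, 2, 6, 7}  B3 = {0, 2, 6, 7}  B4 = {2, 3, 6, 7}  B5 = {2, 6, 7, 8}  B6 = {2, 3, 4, 7}  B7 = {5, 6, 7, 9}
Tree: B1–B2, B2–B3, B2–B4, B3–B5, B4–B6, B1–B7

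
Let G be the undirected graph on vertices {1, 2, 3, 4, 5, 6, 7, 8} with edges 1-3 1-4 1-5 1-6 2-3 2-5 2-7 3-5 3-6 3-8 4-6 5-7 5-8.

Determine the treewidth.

A width-2 tree decomposition is:
Bags: B1 = {1, 3, 5}  B2 = {3, 5, 8}  B3 = {2, 3, 5}  B4 = {2, 5, 7}  B5 = {1, 3, 6}  B6 = {1, 4, 6}
Tree: B1–B2, B1–B3, B3–B4, B1–B5, B5–B6
Every bag has size at most 3, so the width is 3 − 1 = 2 and tw(G) ≤ 2. For the lower bound, the 3 vertices {3, 5, 8} are pairwise adjacent, and any tree decomposition puts a clique entirely inside one bag — forcing width ≥ 2. Hence tw(G) = 2 exactly.

2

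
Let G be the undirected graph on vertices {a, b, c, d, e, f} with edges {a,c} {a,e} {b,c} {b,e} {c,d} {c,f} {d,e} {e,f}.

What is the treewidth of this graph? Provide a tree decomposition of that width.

Treewidth 2.
One optimal decomposition is:
Bags: B1 = {b, c, e}  B2 = {a, c, e}  B3 = {c, e, f}  B4 = {c, d, e}
Tree: B1–B2, B2–B3, B3–B4

Every bag has size at most 3, so the width is 3 − 1 = 2 and tw(G) ≤ 2. The edges b–e–a–c–b form a cycle, so G is not a tree and its treewidth is at least 2. Therefore the treewidth is 2.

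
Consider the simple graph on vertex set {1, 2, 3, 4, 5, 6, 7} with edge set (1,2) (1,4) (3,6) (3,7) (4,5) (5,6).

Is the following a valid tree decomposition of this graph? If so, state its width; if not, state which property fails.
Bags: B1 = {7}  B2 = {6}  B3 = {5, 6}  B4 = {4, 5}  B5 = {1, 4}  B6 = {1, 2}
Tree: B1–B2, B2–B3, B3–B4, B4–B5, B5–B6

A tree decomposition must satisfy three properties: every vertex lies in some bag; for every edge, both endpoints lie together in some bag; and for every vertex, the bags containing it form a connected subtree. Here vertex 3 appears in no bag, so the decomposition is invalid.

No — vertex 3 appears in no bag.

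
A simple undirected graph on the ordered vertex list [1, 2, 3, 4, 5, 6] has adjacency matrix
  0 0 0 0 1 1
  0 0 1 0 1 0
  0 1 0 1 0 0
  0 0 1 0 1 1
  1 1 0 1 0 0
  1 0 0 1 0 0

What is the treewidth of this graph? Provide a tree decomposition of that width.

Every bag has size at most 3, so the width is 3 − 1 = 2 and tw(G) ≤ 2. The edges 2–3–4–5–2 form a cycle, so G is not a tree and its treewidth is at least 2. Hence tw(G) = 2 exactly.

Treewidth 2.
One such decomposition:
Bags: B1 = {2, 3, 5}  B2 = {3, 4, 5}  B3 = {1, 4, 5}  B4 = {1, 4, 6}
Tree: B1–B2, B2–B3, B3–B4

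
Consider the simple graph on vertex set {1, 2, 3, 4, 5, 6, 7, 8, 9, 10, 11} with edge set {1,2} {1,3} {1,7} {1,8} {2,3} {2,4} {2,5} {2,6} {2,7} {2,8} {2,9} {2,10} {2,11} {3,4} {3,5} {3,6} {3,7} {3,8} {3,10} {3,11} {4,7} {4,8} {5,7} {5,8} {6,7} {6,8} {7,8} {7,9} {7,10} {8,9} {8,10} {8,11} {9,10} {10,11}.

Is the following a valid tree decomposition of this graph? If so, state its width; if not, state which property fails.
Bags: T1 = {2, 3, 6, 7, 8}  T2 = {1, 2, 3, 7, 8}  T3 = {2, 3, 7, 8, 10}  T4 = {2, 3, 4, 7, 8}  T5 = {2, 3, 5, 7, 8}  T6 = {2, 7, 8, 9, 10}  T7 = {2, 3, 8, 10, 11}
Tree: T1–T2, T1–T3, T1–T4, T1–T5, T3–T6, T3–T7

Every vertex of G appears in some bag (union = {1, 2, 3, 4, 5, 6, 7, 8, 9, 10, 11}); every edge is covered by a bag; and for each vertex v the set of bags containing v is connected in the bag tree. The decomposition is therefore valid. The largest bag has 5 vertices, so the width is 4.

Yes; width 4.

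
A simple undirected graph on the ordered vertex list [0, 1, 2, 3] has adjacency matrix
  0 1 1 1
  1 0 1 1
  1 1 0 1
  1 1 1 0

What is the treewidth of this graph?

3

A width-3 tree decomposition is:
Bags: B1 = {0, 1, 2, 3}
Tree: (single bag)
A single bag containing all 4 vertices is trivially a valid decomposition of width 3. For the lower bound, the 4 vertices {0, 1, 2, 3} are pairwise adjacent, and any tree decomposition puts a clique entirely inside one bag — forcing width ≥ 3. Therefore the treewidth is 3.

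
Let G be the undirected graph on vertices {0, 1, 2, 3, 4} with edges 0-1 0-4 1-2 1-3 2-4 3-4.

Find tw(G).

A width-2 tree decomposition is:
Bags: B1 = {1, 3, 4}  B2 = {1, 2, 4}  B3 = {0, 1, 4}
Tree: B1–B2, B2–B3
Each bag holds 3 vertices, so the decomposition has width 2, which upper-bounds the treewidth. Since 3–4–2–1–3 is a cycle in G, G is not acyclic. Forests are exactly the graphs of treewidth ≤ 1, so tw(G) ≥ 2. Hence tw(G) = 2 exactly.

2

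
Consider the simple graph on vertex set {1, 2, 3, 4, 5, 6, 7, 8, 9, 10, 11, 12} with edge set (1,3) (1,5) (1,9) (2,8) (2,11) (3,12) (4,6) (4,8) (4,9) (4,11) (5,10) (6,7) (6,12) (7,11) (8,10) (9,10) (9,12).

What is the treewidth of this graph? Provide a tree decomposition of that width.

Treewidth 3.
One optimal decomposition is:
Bags: B1 = {2, 6, 7, 11}  B2 = {2, 4, 6, 11}  B3 = {2, 4, 6, 8}  B4 = {4, 6, 8, 12}  B5 = {4, 8, 9, 12}  B6 = {8, 9, 10, 12}  B7 = {3, 9, 10, 12}  B8 = {1, 3, 9, 10}  B9 = {1, 3, 5, 10}
Tree: B1–B2, B2–B3, B3–B4, B4–B5, B5–B6, B6–B7, B7–B8, B8–B9

Each bag holds 4 vertices, so the decomposition has width 3, which upper-bounds the treewidth. For the lower bound: the 4 vertex sets {2,7,11}, {6}, {4}, {8,9,10,12} are disjoint, each induces a connected subgraph, and every pair is joined by at least one edge of G. Contracting each set to a single vertex therefore yields K_{4} as a minor, and since treewidth is minor-monotone, tw(G) ≥ tw(K_{4}) = 3. Hence tw(G) = 3 exactly.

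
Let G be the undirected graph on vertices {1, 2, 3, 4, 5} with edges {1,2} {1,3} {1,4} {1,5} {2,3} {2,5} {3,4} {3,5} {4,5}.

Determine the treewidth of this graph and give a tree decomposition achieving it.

Each bag holds 4 vertices, so the decomposition has width 3, which upper-bounds the treewidth. For the lower bound, the 4 vertices {1, 2, 3, 5} are pairwise adjacent, and any tree decomposition puts a clique entirely inside one bag — forcing width ≥ 3. Hence tw(G) = 3 exactly.

Treewidth 3.
One such decomposition:
Bags: B1 = {1, 2, 3, 5}  B2 = {1, 3, 4, 5}
Tree: B1–B2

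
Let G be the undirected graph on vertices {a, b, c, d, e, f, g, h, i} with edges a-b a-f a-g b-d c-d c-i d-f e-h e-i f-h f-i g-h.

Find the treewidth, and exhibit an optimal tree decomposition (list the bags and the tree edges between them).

Treewidth 3.
Bags: B1 = {b, c, d, i}  B2 = {b, d, f, i}  B3 = {a, b, f, i}  B4 = {a, e, f, i}  B5 = {a, e, f, h}  B6 = {a, e, g, h}
Tree: B1–B2, B2–B3, B3–B4, B4–B5, B5–B6

Each bag holds 4 vertices, so the decomposition has width 3, which upper-bounds the treewidth. For the lower bound: the 4 vertex sets {b,c,d}, {i}, {f}, {a,e,g,h} are disjoint, each induces a connected subgraph, and every pair is joined by at least one edge of G. Contracting each set to a single vertex therefore yields K_{4} as a minor, and since treewidth is minor-monotone, tw(G) ≥ tw(K_{4}) = 3. The upper and lower bounds meet at 3, so that is the treewidth.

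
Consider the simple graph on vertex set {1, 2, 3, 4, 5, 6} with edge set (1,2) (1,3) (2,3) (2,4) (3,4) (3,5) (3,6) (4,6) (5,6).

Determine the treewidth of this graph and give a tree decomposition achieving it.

Treewidth 2.
One optimal decomposition is:
Bags: B1 = {3, 4, 6}  B2 = {3, 5, 6}  B3 = {2, 3, 4}  B4 = {1, 2, 3}
Tree: B1–B2, B1–B3, B3–B4

The largest bag has 3 vertices, giving width 2; this decomposition certifies tw(G) ≤ 2. For the lower bound, the 3 vertices {1, 2, 3} are pairwise adjacent, and any tree decomposition puts a clique entirely inside one bag — forcing width ≥ 2. Hence tw(G) = 2 exactly.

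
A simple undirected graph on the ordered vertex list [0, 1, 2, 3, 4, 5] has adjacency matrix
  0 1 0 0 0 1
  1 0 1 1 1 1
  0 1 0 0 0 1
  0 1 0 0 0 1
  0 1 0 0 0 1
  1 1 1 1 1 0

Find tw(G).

A width-2 tree decomposition is:
Bags: B1 = {1, 4, 5}  B2 = {1, 2, 5}  B3 = {1, 3, 5}  B4 = {0, 1, 5}
Tree: B1–B2, B2–B3, B1–B4
Every bag has size at most 3, so the width is 3 − 1 = 2 and tw(G) ≤ 2. On the other hand G contains the 3-clique {0, 1, 5}. A clique must lie in a single bag of any decomposition, so no decomposition can have width below 2. Therefore the treewidth is 2.

2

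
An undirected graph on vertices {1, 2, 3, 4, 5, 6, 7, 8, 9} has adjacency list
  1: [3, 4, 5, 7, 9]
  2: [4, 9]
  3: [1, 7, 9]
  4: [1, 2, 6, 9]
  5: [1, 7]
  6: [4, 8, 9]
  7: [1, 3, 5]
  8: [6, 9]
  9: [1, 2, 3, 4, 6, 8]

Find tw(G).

2

A width-2 tree decomposition is:
Bags: B1 = {1, 3, 7}  B2 = {1, 3, 9}  B3 = {1, 4, 9}  B4 = {1, 5, 7}  B5 = {2, 4, 9}  B6 = {4, 6, 9}  B7 = {6, 8, 9}
Tree: B1–B2, B2–B3, B1–B4, B3–B5, B5–B6, B6–B7
Each bag holds 3 vertices, so the decomposition has width 2, which upper-bounds the treewidth. For the lower bound, the 3 vertices {6, 8, 9} are pairwise adjacent, and any tree decomposition puts a clique entirely inside one bag — forcing width ≥ 2. Therefore the treewidth is 2.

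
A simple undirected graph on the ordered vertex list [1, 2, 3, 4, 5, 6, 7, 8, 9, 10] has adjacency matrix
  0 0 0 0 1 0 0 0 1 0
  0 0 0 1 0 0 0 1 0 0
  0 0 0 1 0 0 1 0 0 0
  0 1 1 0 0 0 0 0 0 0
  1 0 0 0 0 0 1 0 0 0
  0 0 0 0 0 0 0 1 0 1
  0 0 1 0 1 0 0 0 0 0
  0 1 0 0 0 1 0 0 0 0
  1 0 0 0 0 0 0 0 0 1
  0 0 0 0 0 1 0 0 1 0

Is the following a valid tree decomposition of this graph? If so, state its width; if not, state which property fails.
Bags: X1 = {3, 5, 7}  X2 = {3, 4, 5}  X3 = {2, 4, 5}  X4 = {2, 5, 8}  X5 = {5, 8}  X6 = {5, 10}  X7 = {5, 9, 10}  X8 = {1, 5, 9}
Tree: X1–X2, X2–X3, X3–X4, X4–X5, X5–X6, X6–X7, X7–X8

A tree decomposition must satisfy three properties: every vertex lies in some bag; for every edge, both endpoints lie together in some bag; and for every vertex, the bags containing it form a connected subtree. Here vertex 6 appears in no bag, so the decomposition is invalid.

No — vertex 6 appears in no bag.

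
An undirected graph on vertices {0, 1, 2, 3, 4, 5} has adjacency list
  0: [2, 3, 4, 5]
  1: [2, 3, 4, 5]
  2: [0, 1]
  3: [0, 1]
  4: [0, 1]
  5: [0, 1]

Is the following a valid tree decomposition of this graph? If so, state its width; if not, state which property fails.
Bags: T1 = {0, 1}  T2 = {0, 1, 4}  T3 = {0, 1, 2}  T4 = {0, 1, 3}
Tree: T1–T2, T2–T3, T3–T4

No — vertex 5 appears in no bag.

A tree decomposition must satisfy three properties: every vertex lies in some bag; for every edge, both endpoints lie together in some bag; and for every vertex, the bags containing it form a connected subtree. Here vertex 5 appears in no bag, so the decomposition is invalid.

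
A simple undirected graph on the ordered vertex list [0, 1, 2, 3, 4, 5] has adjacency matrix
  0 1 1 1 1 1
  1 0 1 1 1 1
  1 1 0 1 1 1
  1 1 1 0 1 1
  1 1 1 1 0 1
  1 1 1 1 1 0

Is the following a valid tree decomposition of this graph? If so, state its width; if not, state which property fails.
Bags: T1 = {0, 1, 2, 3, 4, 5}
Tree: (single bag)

Yes; width 5.

Checking the three conditions: (i) the bags cover all of {0, 1, 2, 3, 4, 5}; (ii) for each edge, some bag contains both endpoints; (iii) the bags containing any fixed vertex form a subtree. All hold, so the decomposition is valid with width 6 − 1 = 5.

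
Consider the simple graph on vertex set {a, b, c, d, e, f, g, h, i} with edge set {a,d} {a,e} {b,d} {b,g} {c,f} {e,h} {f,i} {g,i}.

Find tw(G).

A width-1 tree decomposition is:
Bags: B1 = {e, h}  B2 = {a, e}  B3 = {a, d}  B4 = {b, d}  B5 = {b, g}  B6 = {g, i}  B7 = {f, i}  B8 = {c, f}
Tree: B1–B2, B2–B3, B3–B4, B4–B5, B5–B6, B6–B7, B7–B8
Every bag has size at most 2, so the width is 2 − 1 = 1 and tw(G) ≤ 1. Since G has at least one edge (e.g. h–e), it is not an edgeless graph, so tw(G) ≥ 1. Combining the bounds, tw(G) = 1.

1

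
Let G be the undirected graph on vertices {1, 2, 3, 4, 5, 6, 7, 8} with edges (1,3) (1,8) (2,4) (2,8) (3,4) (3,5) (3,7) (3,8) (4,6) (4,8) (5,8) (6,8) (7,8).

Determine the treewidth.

2

A width-2 tree decomposition is:
Bags: B1 = {3, 4, 8}  B2 = {3, 7, 8}  B3 = {2, 4, 8}  B4 = {3, 5, 8}  B5 = {1, 3, 8}  B6 = {4, 6, 8}
Tree: B1–B2, B1–B3, B2–B4, B4–B5, B1–B6
Every bag has size at most 3, so the width is 3 − 1 = 2 and tw(G) ≤ 2. On the other hand G contains the 3-clique {2, 4, 8}. A clique must lie in a single bag of any decomposition, so no decomposition can have width below 2. Combining the bounds, tw(G) = 2.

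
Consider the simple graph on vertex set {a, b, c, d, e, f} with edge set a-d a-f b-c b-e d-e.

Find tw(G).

A width-1 tree decomposition is:
Bags: B1 = {a, f}  B2 = {a, d}  B3 = {d, e}  B4 = {b, e}  B5 = {b, c}
Tree: B1–B2, B2–B3, B3–B4, B4–B5
The largest bag has 2 vertices, giving width 1; this decomposition certifies tw(G) ≤ 1. Any graph with an edge has treewidth ≥ 1, and G has the edge f–a. Hence tw(G) = 1 exactly.

1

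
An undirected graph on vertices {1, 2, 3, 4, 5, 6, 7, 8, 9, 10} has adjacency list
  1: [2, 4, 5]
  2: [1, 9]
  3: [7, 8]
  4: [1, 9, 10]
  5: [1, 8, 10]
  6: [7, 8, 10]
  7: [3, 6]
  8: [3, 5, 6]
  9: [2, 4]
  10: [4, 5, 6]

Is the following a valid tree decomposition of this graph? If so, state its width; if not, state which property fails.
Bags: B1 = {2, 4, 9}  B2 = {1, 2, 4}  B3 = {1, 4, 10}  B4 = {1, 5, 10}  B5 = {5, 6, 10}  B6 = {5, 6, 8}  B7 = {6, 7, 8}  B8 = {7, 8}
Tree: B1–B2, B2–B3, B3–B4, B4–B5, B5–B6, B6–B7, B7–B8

No — vertex 3 appears in no bag.

A tree decomposition must satisfy three properties: every vertex lies in some bag; for every edge, both endpoints lie together in some bag; and for every vertex, the bags containing it form a connected subtree. Here vertex 3 appears in no bag, so the decomposition is invalid.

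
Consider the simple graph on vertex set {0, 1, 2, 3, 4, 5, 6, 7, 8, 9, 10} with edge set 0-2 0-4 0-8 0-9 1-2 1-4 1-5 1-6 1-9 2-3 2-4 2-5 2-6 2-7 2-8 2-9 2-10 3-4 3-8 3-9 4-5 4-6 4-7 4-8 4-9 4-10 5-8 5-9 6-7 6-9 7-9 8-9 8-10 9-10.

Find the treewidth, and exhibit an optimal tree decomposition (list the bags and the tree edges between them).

The largest bag has 5 vertices, giving width 4; this decomposition certifies tw(G) ≤ 4. On the other hand G contains the 5-clique {0, 2, 4, 8, 9}. A clique must lie in a single bag of any decomposition, so no decomposition can have width below 4. Therefore the treewidth is 4.

Treewidth 4.
One optimal decomposition is:
Bags: B1 = {2, 4, 5, 8, 9}  B2 = {1, 2, 4, 5, 9}  B3 = {1, 2, 4, 6, 9}  B4 = {2, 4, 6, 7, 9}  B5 = {2, 3, 4, 8, 9}  B6 = {2, 4, 8, 9, 10}  B7 = {0, 2, 4, 8, 9}
Tree: B1–B2, B2–B3, B3–B4, B1–B5, B5–B6, B1–B7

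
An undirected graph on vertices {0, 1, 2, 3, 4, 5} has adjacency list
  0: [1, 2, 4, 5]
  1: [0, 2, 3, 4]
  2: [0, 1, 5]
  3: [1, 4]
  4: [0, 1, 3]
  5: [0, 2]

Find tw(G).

2

A width-2 tree decomposition is:
Bags: B1 = {0, 1, 4}  B2 = {0, 1, 2}  B3 = {0, 2, 5}  B4 = {1, 3, 4}
Tree: B1–B2, B2–B3, B1–B4
Every bag has size at most 3, so the width is 3 − 1 = 2 and tw(G) ≤ 2. For the lower bound, the 3 vertices {0, 1, 2} are pairwise adjacent, and any tree decomposition puts a clique entirely inside one bag — forcing width ≥ 2. The upper and lower bounds meet at 2, so that is the treewidth.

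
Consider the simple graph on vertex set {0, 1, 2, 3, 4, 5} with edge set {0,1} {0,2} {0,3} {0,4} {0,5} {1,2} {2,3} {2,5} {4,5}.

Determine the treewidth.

2

A width-2 tree decomposition is:
Bags: B1 = {0, 4, 5}  B2 = {0, 2, 5}  B3 = {0, 2, 3}  B4 = {0, 1, 2}
Tree: B1–B2, B2–B3, B3–B4
The largest bag has 3 vertices, giving width 2; this decomposition certifies tw(G) ≤ 2. For the lower bound, the 3 vertices {0, 1, 2} are pairwise adjacent, and any tree decomposition puts a clique entirely inside one bag — forcing width ≥ 2. The upper and lower bounds meet at 2, so that is the treewidth.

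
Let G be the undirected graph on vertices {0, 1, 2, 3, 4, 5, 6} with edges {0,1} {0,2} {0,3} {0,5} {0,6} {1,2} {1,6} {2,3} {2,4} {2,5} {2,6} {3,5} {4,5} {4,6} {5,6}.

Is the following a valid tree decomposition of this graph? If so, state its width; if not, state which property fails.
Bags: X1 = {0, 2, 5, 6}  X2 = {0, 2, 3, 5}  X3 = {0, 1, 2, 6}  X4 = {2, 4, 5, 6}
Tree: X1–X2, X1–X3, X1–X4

Yes; width 3.

Vertex coverage: the bags together contain {0, 1, 2, 3, 4, 5, 6}, the full vertex set. Edge coverage: each edge of G has both endpoints in at least one bag. Running intersection: for every vertex, the bags containing it form a connected subtree. All three properties hold, so this is a valid tree decomposition of width max|bag| − 1 = 3, and hence tw(G) ≤ 3.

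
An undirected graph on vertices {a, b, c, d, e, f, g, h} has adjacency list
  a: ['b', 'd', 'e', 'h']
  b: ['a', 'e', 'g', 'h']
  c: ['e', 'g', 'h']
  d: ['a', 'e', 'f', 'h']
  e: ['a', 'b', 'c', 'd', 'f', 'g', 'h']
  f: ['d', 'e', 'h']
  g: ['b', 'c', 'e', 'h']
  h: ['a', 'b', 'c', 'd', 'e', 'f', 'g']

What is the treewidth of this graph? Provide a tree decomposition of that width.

Each bag holds 4 vertices, so the decomposition has width 3, which upper-bounds the treewidth. Conversely, {a, d, e, h} is a clique of size 4, and the vertices of any clique must share a bag in every tree decomposition; so some bag has ≥ 4 vertices and tw(G) ≥ 3. The upper and lower bounds meet at 3, so that is the treewidth.

Treewidth 3.
One such decomposition:
Bags: B1 = {a, b, e, h}  B2 = {b, e, g, h}  B3 = {c, e, g, h}  B4 = {a, d, e, h}  B5 = {d, e, f, h}
Tree: B1–B2, B2–B3, B1–B4, B4–B5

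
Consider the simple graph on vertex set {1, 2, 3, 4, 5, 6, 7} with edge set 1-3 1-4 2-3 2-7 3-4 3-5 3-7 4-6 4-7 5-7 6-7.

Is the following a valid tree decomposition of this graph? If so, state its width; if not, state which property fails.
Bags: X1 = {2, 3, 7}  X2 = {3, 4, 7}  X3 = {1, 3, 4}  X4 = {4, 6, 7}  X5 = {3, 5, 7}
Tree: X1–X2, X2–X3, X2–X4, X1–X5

Yes; width 2.

Vertex coverage: the bags together contain {1, 2, 3, 4, 5, 6, 7}, the full vertex set. Edge coverage: each edge of G has both endpoints in at least one bag. Running intersection: for every vertex, the bags containing it form a connected subtree. All three properties hold, so this is a valid tree decomposition of width max|bag| − 1 = 2, and hence tw(G) ≤ 2.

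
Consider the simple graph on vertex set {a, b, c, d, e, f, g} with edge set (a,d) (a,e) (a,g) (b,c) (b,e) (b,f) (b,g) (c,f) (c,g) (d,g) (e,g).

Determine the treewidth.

A width-2 tree decomposition is:
Bags: B1 = {a, e, g}  B2 = {b, e, g}  B3 = {a, d, g}  B4 = {b, c, g}  B5 = {b, c, f}
Tree: B1–B2, B1–B3, B2–B4, B4–B5
The largest bag has 3 vertices, giving width 2; this decomposition certifies tw(G) ≤ 2. On the other hand G contains the 3-clique {a, d, g}. A clique must lie in a single bag of any decomposition, so no decomposition can have width below 2. Hence tw(G) = 2 exactly.

2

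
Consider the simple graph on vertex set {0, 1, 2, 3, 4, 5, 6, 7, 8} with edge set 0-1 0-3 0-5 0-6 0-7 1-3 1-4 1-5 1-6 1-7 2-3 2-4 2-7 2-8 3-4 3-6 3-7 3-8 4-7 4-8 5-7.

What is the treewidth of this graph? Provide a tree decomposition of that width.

Treewidth 3.
One optimal decomposition is:
Bags: B1 = {0, 1, 5, 7}  B2 = {0, 1, 3, 7}  B3 = {1, 3, 4, 7}  B4 = {0, 1, 3, 6}  B5 = {2, 3, 4, 7}  B6 = {2, 3, 4, 8}
Tree: B1–B2, B2–B3, B2–B4, B3–B5, B5–B6

The largest bag has 4 vertices, giving width 3; this decomposition certifies tw(G) ≤ 3. For the lower bound, the 4 vertices {2, 3, 4, 8} are pairwise adjacent, and any tree decomposition puts a clique entirely inside one bag — forcing width ≥ 3. Hence tw(G) = 3 exactly.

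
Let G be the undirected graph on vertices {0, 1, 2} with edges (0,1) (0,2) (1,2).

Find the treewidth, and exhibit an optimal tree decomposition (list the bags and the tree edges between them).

Treewidth 2.
One such decomposition:
Bags: B1 = {0, 1, 2}
Tree: (single bag)

A single bag containing all 3 vertices is trivially a valid decomposition of width 2. Conversely, {0, 1, 2} is a clique of size 3, and the vertices of any clique must share a bag in every tree decomposition; so some bag has ≥ 3 vertices and tw(G) ≥ 2. Therefore the treewidth is 2.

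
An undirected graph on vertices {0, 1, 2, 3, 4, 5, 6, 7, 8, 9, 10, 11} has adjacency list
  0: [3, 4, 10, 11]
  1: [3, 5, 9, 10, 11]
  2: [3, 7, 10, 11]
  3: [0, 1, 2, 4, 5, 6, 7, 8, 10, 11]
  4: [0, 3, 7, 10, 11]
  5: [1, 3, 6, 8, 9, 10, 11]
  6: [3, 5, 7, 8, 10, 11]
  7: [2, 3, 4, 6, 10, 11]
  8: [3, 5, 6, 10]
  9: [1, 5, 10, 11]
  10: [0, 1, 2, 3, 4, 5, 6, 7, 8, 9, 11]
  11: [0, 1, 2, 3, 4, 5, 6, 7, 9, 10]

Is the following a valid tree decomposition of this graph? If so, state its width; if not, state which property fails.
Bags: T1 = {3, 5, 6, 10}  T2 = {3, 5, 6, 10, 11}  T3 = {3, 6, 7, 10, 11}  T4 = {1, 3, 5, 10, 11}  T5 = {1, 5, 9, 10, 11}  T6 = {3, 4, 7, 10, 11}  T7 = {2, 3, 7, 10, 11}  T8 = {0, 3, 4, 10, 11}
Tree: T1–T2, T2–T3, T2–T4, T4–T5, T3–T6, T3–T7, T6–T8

A tree decomposition must satisfy three properties: every vertex lies in some bag; for every edge, both endpoints lie together in some bag; and for every vertex, the bags containing it form a connected subtree. Here vertex 8 appears in no bag, so the decomposition is invalid.

No — vertex 8 appears in no bag.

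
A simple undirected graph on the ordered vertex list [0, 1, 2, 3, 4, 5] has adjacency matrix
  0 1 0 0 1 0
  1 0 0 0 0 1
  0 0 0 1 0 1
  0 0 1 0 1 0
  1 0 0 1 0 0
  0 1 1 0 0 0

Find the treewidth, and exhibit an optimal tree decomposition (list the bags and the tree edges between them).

The largest bag has 3 vertices, giving width 2; this decomposition certifies tw(G) ≤ 2. The edges 1–0–4–3–2–5–1 form a cycle, so G is not a tree and its treewidth is at least 2. Combining the bounds, tw(G) = 2.

Treewidth 2.
One such decomposition:
Bags: B1 = {0, 1, 4}  B2 = {1, 3, 4}  B3 = {1, 2, 3}  B4 = {1, 2, 5}
Tree: B1–B2, B2–B3, B3–B4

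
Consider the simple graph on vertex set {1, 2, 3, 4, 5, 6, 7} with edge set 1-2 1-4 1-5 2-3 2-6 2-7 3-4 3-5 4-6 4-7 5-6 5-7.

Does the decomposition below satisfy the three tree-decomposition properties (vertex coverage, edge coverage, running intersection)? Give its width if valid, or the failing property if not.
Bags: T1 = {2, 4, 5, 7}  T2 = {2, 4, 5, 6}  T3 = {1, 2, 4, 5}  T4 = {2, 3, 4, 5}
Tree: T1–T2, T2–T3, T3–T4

Checking the three conditions: (i) the bags cover all of {1, 2, 3, 4, 5, 6, 7}; (ii) for each edge, some bag contains both endpoints; (iii) the bags containing any fixed vertex form a subtree. All hold, so the decomposition is valid with width 4 − 1 = 3.

Yes; width 3.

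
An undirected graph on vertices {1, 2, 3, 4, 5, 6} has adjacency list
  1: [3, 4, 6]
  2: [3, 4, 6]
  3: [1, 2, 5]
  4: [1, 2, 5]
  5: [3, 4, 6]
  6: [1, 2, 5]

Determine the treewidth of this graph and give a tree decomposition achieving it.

Treewidth 3.
Bags: B1 = {1, 2, 3, 5}  B2 = {1, 2, 5, 6}  B3 = {1, 2, 4, 5}
Tree: B1–B2, B2–B3

The largest bag has 4 vertices, giving width 3; this decomposition certifies tw(G) ≤ 3. For the lower bound: the 4 vertex sets {2,3}, {1,6}, {5}, {4} are disjoint, each induces a connected subgraph, and every pair is joined by at least one edge of G. Contracting each set to a single vertex therefore yields K_{4} as a minor, and since treewidth is minor-monotone, tw(G) ≥ tw(K_{4}) = 3. The upper and lower bounds meet at 3, so that is the treewidth.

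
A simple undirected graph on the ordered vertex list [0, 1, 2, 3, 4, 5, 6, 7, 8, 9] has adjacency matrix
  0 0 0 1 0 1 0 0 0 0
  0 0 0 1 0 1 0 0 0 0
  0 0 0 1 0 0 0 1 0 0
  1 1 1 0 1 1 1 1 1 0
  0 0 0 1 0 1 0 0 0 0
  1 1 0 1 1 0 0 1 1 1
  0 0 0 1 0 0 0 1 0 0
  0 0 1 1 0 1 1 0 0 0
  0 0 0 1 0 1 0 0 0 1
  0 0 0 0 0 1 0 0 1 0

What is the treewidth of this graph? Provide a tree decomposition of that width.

Each bag holds 3 vertices, so the decomposition has width 2, which upper-bounds the treewidth. On the other hand G contains the 3-clique {5, 8, 9}. A clique must lie in a single bag of any decomposition, so no decomposition can have width below 2. Combining the bounds, tw(G) = 2.

Treewidth 2.
One such decomposition:
Bags: B1 = {0, 3, 5}  B2 = {3, 5, 7}  B3 = {2, 3, 7}  B4 = {3, 5, 8}  B5 = {3, 4, 5}  B6 = {3, 6, 7}  B7 = {1, 3, 5}  B8 = {5, 8, 9}
Tree: B1–B2, B2–B3, B2–B4, B1–B5, B2–B6, B1–B7, B4–B8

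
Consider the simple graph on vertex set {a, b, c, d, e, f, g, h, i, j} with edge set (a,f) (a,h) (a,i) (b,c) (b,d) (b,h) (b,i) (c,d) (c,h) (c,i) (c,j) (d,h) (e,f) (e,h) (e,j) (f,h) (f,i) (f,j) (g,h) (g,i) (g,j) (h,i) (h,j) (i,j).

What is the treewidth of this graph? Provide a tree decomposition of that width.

The largest bag has 4 vertices, giving width 3; this decomposition certifies tw(G) ≤ 3. For the lower bound, the 4 vertices {b, c, d, h} are pairwise adjacent, and any tree decomposition puts a clique entirely inside one bag — forcing width ≥ 3. Hence tw(G) = 3 exactly.

Treewidth 3.
One optimal decomposition is:
Bags: B1 = {b, c, h, i}  B2 = {b, c, d, h}  B3 = {c, h, i, j}  B4 = {f, h, i, j}  B5 = {e, f, h, j}  B6 = {a, f, h, i}  B7 = {g, h, i, j}
Tree: B1–B2, B1–B3, B3–B4, B4–B5, B4–B6, B3–B7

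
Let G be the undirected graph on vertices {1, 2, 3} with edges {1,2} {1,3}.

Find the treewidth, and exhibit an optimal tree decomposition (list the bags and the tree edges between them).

Treewidth 1.
One optimal decomposition is:
Bags: B1 = {1, 2}  B2 = {1, 3}
Tree: B1–B2

Each bag holds 2 vertices, so the decomposition has width 1, which upper-bounds the treewidth. Any graph with an edge has treewidth ≥ 1, and G has the edge 2–1. Combining the bounds, tw(G) = 1.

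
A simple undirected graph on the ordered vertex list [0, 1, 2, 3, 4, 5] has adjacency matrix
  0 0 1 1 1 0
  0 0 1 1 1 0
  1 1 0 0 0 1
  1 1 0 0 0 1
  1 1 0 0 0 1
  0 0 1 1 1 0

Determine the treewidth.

3

A width-3 tree decomposition is:
Bags: B1 = {0, 1, 2, 5}  B2 = {0, 1, 4, 5}  B3 = {0, 1, 3, 5}
Tree: B1–B2, B2–B3
The largest bag has 4 vertices, giving width 3; this decomposition certifies tw(G) ≤ 3. For the lower bound: the 4 vertex sets {2,5}, {0,4}, {1}, {3} are disjoint, each induces a connected subgraph, and every pair is joined by at least one edge of G. Contracting each set to a single vertex therefore yields K_{4} as a minor, and since treewidth is minor-monotone, tw(G) ≥ tw(K_{4}) = 3. Combining the bounds, tw(G) = 3.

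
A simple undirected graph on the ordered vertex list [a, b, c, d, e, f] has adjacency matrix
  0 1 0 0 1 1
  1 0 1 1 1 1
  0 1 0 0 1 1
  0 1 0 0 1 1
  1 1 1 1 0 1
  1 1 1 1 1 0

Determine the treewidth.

3

A width-3 tree decomposition is:
Bags: B1 = {a, b, e, f}  B2 = {b, d, e, f}  B3 = {b, c, e, f}
Tree: B1–B2, B2–B3
Each bag holds 4 vertices, so the decomposition has width 3, which upper-bounds the treewidth. On the other hand G contains the 4-clique {b, d, e, f}. A clique must lie in a single bag of any decomposition, so no decomposition can have width below 3. Therefore the treewidth is 3.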